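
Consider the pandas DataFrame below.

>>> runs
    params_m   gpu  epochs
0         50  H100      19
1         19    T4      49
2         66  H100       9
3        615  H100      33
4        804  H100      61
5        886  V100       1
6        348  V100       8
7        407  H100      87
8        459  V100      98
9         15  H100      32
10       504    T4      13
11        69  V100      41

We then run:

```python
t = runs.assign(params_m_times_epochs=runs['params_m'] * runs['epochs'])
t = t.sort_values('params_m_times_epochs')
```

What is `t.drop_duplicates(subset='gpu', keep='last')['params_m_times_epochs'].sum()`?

100578

add column params_m_times_epochs = runs['params_m'] * runs['epochs']:
    params_m   gpu  epochs  params_m_times_epochs
0         50  H100      19                    950
1         19    T4      49                    931
2         66  H100       9                    594
3        615  H100      33                  20295
4        804  H100      61                  49044
5        886  V100       1                    886
6        348  V100       8                   2784
7        407  H100      87                  35409
8        459  V100      98                  44982
9         15  H100      32                    480
10       504    T4      13                   6552
11        69  V100      41                   2829
sort by params_m_times_epochs:
    params_m   gpu  epochs  params_m_times_epochs
9         15  H100      32                    480
2         66  H100       9                    594
5        886  V100       1                    886
1         19    T4      49                    931
0         50  H100      19                    950
6        348  V100       8                   2784
11        69  V100      41                   2829
10       504    T4      13                   6552
3        615  H100      33                  20295
7        407  H100      87                  35409
8        459  V100      98                  44982
4        804  H100      61                  49044
drop duplicate gpu (keep=last):
    params_m   gpu  epochs  params_m_times_epochs
10       504    T4      13                   6552
8        459  V100      98                  44982
4        804  H100      61                  49044
The sum of column 'params_m_times_epochs' is 100578.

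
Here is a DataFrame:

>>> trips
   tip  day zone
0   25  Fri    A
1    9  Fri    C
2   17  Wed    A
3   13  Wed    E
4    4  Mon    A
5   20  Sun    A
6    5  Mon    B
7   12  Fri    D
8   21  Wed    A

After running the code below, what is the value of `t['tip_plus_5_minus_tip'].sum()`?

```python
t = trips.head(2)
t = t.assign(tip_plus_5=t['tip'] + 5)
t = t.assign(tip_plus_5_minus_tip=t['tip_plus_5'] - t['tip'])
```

take first 2 rows:
   tip  day zone
0   25  Fri    A
1    9  Fri    C
add column tip_plus_5 = t['tip'] + 5:
   tip  day zone  tip_plus_5
0   25  Fri    A          30
1    9  Fri    C          14
add column tip_plus_5_minus_tip = t['tip_plus_5'] - t['tip']:
   tip  day zone  tip_plus_5  tip_plus_5_minus_tip
0   25  Fri    A          30                     5
1    9  Fri    C          14                     5
Finally, sum of column 'tip_plus_5_minus_tip' = 10.

10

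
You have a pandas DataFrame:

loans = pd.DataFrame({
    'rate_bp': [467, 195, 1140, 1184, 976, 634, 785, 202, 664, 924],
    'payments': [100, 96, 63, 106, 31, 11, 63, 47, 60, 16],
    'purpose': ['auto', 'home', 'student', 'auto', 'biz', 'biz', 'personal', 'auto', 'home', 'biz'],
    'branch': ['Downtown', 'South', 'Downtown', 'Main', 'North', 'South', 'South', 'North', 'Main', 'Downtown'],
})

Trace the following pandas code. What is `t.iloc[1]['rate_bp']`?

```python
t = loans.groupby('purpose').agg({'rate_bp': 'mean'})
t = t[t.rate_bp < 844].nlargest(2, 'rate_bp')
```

group by purpose, mean of rate_bp:
              rate_bp
purpose              
auto       617.666667
biz        844.666667
home       429.500000
personal   785.000000
student   1140.000000
filter rows where rate_bp < 844:
             rate_bp
purpose             
auto      617.666667
home      429.500000
personal  785.000000
take 2 rows with largest rate_bp:
             rate_bp
purpose             
personal  785.000000
auto      617.666667
Reading off the value at position 1, column 'rate_bp', we get 617.666666667.

617.666666667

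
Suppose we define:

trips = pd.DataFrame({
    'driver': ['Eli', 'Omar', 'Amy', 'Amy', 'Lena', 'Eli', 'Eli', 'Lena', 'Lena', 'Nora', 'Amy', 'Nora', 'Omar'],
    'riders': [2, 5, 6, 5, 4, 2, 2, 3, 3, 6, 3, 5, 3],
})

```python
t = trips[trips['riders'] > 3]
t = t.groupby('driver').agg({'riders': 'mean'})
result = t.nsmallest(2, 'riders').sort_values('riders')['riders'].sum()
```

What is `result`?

filter rows where riders > 3:
   driver  riders
1    Omar       5
2     Amy       6
3     Amy       5
4    Lena       4
9    Nora       6
11   Nora       5
group by driver, mean of riders:
        riders
driver        
Amy        5.5
Lena       4.0
Nora       5.5
Omar       5.0
take 2 rows with smallest riders:
        riders
driver        
Lena       4.0
Omar       5.0
sort by riders:
        riders
driver        
Lena       4.0
Omar       5.0
The sum of column 'riders' is 9.0.

9.0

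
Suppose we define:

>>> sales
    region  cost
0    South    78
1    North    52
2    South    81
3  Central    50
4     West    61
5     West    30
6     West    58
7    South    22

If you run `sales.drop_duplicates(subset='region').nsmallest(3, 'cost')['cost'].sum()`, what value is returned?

163

drop duplicate region (keep=first):
    region  cost
0    South    78
1    North    52
3  Central    50
4     West    61
take 3 rows with smallest cost:
    region  cost
3  Central    50
1    North    52
4     West    61
The sum of column 'cost' is 163.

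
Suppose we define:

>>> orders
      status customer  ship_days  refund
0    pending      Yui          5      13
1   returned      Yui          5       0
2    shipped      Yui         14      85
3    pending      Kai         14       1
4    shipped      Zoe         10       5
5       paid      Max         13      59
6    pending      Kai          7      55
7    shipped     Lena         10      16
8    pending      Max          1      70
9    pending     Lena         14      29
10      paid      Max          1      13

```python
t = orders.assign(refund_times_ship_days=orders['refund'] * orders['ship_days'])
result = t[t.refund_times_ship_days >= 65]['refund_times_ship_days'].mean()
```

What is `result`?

add column refund_times_ship_days = orders['refund'] * orders['ship_days']:
      status customer  ship_days  refund  refund_times_ship_days
0    pending      Yui          5      13                      65
1   returned      Yui          5       0                       0
2    shipped      Yui         14      85                    1190
3    pending      Kai         14       1                      14
4    shipped      Zoe         10       5                      50
5       paid      Max         13      59                     767
6    pending      Kai          7      55                     385
7    shipped     Lena         10      16                     160
8    pending      Max          1      70                      70
9    pending     Lena         14      29                     406
10      paid      Max          1      13                      13
filter rows where refund_times_ship_days >= 65:
    status customer  ship_days  refund  refund_times_ship_days
0  pending      Yui          5      13                      65
2  shipped      Yui         14      85                    1190
5     paid      Max         13      59                     767
6  pending      Kai          7      55                     385
7  shipped     Lena         10      16                     160
8  pending      Max          1      70                      70
9  pending     Lena         14      29                     406

434.714285714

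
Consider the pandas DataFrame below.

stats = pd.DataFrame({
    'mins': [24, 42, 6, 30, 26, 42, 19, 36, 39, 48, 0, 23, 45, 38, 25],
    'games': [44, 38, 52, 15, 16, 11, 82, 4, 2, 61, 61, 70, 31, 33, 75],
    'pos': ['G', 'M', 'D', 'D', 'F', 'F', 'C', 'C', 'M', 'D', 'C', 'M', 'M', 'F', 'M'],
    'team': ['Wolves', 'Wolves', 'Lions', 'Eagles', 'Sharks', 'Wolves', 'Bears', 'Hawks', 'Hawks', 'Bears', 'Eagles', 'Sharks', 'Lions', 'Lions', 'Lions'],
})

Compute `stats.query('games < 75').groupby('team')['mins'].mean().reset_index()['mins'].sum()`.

190.666666667

filter rows where games < 75:
    mins  games pos    team
0     24     44   G  Wolves
1     42     38   M  Wolves
2      6     52   D   Lions
3     30     15   D  Eagles
4     26     16   F  Sharks
5     42     11   F  Wolves
7     36      4   C   Hawks
8     39      2   M   Hawks
9     48     61   D   Bears
10     0     61   C  Eagles
11    23     70   M  Sharks
12    45     31   M   Lions
13    38     33   F   Lions
group by team, mean of mins:
team
Bears     48.000000
Eagles    15.000000
Hawks     37.500000
Lions     29.666667
Sharks    24.500000
Wolves    36.000000
Name: mins, dtype: float64
reset_index():
     team       mins
0   Bears  48.000000
1  Eagles  15.000000
2   Hawks  37.500000
3   Lions  29.666667
4  Sharks  24.500000
5  Wolves  36.000000
Hence 190.666666667.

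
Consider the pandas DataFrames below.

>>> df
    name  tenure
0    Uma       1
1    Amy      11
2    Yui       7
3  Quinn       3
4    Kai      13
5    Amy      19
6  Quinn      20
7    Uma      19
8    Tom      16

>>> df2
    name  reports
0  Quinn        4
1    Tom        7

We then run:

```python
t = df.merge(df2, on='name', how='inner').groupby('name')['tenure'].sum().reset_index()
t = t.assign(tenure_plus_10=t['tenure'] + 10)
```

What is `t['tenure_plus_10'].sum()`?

59

merge on 'name' (how='inner') → 3 rows:
    name  tenure  reports
0  Quinn       3        4
1  Quinn      20        4
2    Tom      16        7
group by name, sum of tenure:
name
Quinn    23
Tom      16
Name: tenure, dtype: int64
reset_index():
    name  tenure
0  Quinn      23
1    Tom      16
add column tenure_plus_10 = t['tenure'] + 10:
    name  tenure  tenure_plus_10
0  Quinn      23              33
1    Tom      16              26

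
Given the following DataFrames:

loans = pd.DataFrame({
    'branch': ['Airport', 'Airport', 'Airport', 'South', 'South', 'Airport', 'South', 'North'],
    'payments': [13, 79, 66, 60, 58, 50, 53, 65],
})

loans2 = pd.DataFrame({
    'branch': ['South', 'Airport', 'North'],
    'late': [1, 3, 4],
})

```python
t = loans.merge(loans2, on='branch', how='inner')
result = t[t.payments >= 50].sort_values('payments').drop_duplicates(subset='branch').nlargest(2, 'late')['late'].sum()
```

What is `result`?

merge on 'branch' (how='inner') → 8 rows:
    branch  payments  late
0  Airport        13     3
1  Airport        79     3
2  Airport        66     3
3    South        60     1
4    South        58     1
5  Airport        50     3
6    South        53     1
7    North        65     4
filter rows where payments >= 50:
    branch  payments  late
1  Airport        79     3
2  Airport        66     3
3    South        60     1
4    South        58     1
5  Airport        50     3
6    South        53     1
7    North        65     4
sort by payments:
    branch  payments  late
5  Airport        50     3
6    South        53     1
4    South        58     1
3    South        60     1
7    North        65     4
2  Airport        66     3
1  Airport        79     3
drop duplicate branch (keep=first):
    branch  payments  late
5  Airport        50     3
6    South        53     1
7    North        65     4
take 2 rows with largest late:
    branch  payments  late
7    North        65     4
5  Airport        50     3
Reading off the sum of column 'late', we get 7.

7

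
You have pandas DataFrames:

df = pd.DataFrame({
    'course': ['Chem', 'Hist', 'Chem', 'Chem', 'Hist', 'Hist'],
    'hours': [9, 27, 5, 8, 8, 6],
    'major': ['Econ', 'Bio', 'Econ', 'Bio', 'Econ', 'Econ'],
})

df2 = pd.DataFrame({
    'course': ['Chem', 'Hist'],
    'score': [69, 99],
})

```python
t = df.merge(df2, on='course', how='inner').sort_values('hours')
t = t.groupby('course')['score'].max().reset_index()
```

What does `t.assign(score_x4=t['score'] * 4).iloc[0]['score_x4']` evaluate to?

merge on 'course' (how='inner') → 6 rows:
  course  hours major  score
0   Chem      9  Econ     69
1   Hist     27   Bio     99
2   Chem      5  Econ     69
3   Chem      8   Bio     69
4   Hist      8  Econ     99
5   Hist      6  Econ     99
sort by hours:
  course  hours major  score
2   Chem      5  Econ     69
5   Hist      6  Econ     99
3   Chem      8   Bio     69
4   Hist      8  Econ     99
0   Chem      9  Econ     69
1   Hist     27   Bio     99
group by course, max of score:
course
Chem    69
Hist    99
Name: score, dtype: int64
reset_index():
  course  score
0   Chem     69
1   Hist     99
add column score_x4 = t['score'] * 4:
  course  score  score_x4
0   Chem     69       276
1   Hist     99       396
Finally, value at position 0, column 'score_x4' = 276.

276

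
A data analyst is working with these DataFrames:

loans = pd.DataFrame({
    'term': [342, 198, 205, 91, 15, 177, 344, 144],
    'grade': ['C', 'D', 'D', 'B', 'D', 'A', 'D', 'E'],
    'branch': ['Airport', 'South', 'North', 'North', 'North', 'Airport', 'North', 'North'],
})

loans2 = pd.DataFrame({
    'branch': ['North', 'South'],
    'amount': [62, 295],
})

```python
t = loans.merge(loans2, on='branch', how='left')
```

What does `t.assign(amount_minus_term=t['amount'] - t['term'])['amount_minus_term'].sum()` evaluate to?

merge on 'branch' (how='left') → 8 rows:
   term grade   branch  amount
0   342     C  Airport     NaN
1   198     D    South   295.0
2   205     D    North    62.0
3    91     B    North    62.0
4    15     D    North    62.0
5   177     A  Airport     NaN
6   344     D    North    62.0
7   144     E    North    62.0
add column amount_minus_term = t['amount'] - t['term']:
   term grade   branch  amount  amount_minus_term
0   342     C  Airport     NaN                NaN
1   198     D    South   295.0               97.0
2   205     D    North    62.0             -143.0
3    91     B    North    62.0              -29.0
4    15     D    North    62.0               47.0
5   177     A  Airport     NaN                NaN
6   344     D    North    62.0             -282.0
7   144     E    North    62.0              -82.0

-392.0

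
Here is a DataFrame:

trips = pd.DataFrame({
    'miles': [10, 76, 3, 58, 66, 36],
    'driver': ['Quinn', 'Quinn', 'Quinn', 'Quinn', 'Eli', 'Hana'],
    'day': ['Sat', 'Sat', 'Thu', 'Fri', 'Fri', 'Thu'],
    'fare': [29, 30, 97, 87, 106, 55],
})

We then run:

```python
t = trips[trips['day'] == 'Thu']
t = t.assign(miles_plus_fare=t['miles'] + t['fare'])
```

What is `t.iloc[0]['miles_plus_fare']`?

filter rows where day == 'Thu':
   miles driver  day  fare
2      3  Quinn  Thu    97
5     36   Hana  Thu    55
add column miles_plus_fare = t['miles'] + t['fare']:
   miles driver  day  fare  miles_plus_fare
2      3  Quinn  Thu    97              100
5     36   Hana  Thu    55               91
So iloc[0]['miles_plus_fare'] = 100.

100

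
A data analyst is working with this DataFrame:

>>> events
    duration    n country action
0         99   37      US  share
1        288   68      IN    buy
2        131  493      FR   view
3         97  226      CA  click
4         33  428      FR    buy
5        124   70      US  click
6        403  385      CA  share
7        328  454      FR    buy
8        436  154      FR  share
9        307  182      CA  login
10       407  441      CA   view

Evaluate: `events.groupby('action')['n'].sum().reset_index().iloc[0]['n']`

950

group by action, sum of n:
action
buy      950
click    296
login    182
share    576
view     934
Name: n, dtype: int64
reset_index():
  action    n
0    buy  950
1  click  296
2  login  182
3  share  576
4   view  934
Reading off the value at position 0, column 'n', we get 950.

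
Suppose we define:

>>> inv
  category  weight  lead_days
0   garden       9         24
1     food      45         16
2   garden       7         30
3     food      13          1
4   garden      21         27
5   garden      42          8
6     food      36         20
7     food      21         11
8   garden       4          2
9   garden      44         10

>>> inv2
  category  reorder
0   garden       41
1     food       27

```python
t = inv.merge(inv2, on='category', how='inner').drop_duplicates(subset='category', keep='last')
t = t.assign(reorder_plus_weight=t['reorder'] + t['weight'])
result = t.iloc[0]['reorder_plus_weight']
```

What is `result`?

merge on 'category' (how='inner') → 10 rows:
  category  weight  lead_days  reorder
0   garden       9         24       41
1     food      45         16       27
2   garden       7         30       41
3     food      13          1       27
4   garden      21         27       41
5   garden      42          8       41
6     food      36         20       27
7     food      21         11       27
8   garden       4          2       41
9   garden      44         10       41
drop duplicate category (keep=last):
  category  weight  lead_days  reorder
7     food      21         11       27
9   garden      44         10       41
add column reorder_plus_weight = t['reorder'] + t['weight']:
  category  weight  lead_days  reorder  reorder_plus_weight
7     food      21         11       27                   48
9   garden      44         10       41                   85

48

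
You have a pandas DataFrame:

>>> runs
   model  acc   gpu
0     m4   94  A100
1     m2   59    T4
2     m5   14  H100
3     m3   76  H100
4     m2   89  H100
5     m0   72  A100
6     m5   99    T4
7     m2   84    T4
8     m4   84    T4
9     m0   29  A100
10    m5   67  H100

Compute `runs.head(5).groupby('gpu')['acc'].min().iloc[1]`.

take first 5 rows:
  model  acc   gpu
0    m4   94  A100
1    m2   59    T4
2    m5   14  H100
3    m3   76  H100
4    m2   89  H100
group by gpu, min of acc:
gpu
A100    94
H100    14
T4      59
Name: acc, dtype: int64
Then the value at position 1: 14

14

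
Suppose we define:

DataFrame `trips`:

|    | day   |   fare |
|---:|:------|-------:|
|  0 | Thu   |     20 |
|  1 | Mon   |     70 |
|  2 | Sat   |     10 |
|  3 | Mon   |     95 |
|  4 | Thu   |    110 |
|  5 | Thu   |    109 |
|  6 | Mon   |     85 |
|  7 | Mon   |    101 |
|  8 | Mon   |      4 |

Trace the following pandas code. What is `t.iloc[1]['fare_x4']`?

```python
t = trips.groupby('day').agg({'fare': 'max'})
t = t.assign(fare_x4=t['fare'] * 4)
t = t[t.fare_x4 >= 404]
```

440

group by day, max of fare:
     fare
day      
Mon   101
Sat    10
Thu   110
add column fare_x4 = t['fare'] * 4:
     fare  fare_x4
day               
Mon   101      404
Sat    10       40
Thu   110      440
filter rows where fare_x4 >= 404:
     fare  fare_x4
day               
Mon   101      404
Thu   110      440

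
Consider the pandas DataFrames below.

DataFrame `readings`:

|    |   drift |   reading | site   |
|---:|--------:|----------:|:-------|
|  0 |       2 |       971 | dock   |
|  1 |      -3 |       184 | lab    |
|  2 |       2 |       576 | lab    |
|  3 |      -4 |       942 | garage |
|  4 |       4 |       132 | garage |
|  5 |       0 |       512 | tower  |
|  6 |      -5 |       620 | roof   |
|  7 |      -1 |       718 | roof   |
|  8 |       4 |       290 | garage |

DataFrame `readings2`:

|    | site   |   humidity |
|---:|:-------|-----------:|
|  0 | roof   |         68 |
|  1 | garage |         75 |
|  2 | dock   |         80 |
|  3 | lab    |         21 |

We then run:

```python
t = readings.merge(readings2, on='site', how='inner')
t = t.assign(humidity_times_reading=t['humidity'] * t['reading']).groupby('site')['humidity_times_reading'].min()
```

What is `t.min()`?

3864

merge on 'site' (how='inner') → 8 rows:
   drift  reading    site  humidity
0      2      971    dock        80
1     -3      184     lab        21
2      2      576     lab        21
3     -4      942  garage        75
4      4      132  garage        75
5     -5      620    roof        68
6     -1      718    roof        68
7      4      290  garage        75
add column humidity_times_reading = t['humidity'] * t['reading']:
   drift  reading    site  humidity  humidity_times_reading
0      2      971    dock        80                   77680
1     -3      184     lab        21                    3864
2      2      576     lab        21                   12096
3     -4      942  garage        75                   70650
4      4      132  garage        75                    9900
5     -5      620    roof        68                   42160
6     -1      718    roof        68                   48824
7      4      290  garage        75                   21750
group by site, min of humidity_times_reading:
site
dock      77680
garage     9900
lab        3864
roof      42160
Name: humidity_times_reading, dtype: int64
Finally, min of the resulting series = 3864.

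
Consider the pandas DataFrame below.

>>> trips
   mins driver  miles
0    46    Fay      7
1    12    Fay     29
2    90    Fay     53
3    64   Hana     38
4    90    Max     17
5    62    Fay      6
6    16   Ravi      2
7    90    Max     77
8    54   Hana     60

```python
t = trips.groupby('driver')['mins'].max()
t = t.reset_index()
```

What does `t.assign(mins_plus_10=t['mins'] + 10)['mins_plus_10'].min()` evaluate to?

26

group by driver, max of mins:
driver
Fay     90
Hana    64
Max     90
Ravi    16
Name: mins, dtype: int64
reset_index():
  driver  mins
0    Fay    90
1   Hana    64
2    Max    90
3   Ravi    16
add column mins_plus_10 = t['mins'] + 10:
  driver  mins  mins_plus_10
0    Fay    90           100
1   Hana    64            74
2    Max    90           100
3   Ravi    16            26
Taking the min of column 'mins_plus_10' gives 26.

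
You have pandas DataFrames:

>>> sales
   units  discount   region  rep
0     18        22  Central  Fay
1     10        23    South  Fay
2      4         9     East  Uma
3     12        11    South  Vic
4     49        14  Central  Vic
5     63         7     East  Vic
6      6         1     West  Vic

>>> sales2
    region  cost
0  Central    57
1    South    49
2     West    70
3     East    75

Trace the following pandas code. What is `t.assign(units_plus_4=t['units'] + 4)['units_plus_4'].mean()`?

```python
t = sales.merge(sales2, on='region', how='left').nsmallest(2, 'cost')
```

merge on 'region' (how='left') → 7 rows:
   units  discount   region  rep  cost
0     18        22  Central  Fay    57
1     10        23    South  Fay    49
2      4         9     East  Uma    75
3     12        11    South  Vic    49
4     49        14  Central  Vic    57
5     63         7     East  Vic    75
6      6         1     West  Vic    70
take 2 rows with smallest cost:
   units  discount region  rep  cost
1     10        23  South  Fay    49
3     12        11  South  Vic    49
add column units_plus_4 = t['units'] + 4:
   units  discount region  rep  cost  units_plus_4
1     10        23  South  Fay    49            14
3     12        11  South  Vic    49            16
Hence 15.0.

15.0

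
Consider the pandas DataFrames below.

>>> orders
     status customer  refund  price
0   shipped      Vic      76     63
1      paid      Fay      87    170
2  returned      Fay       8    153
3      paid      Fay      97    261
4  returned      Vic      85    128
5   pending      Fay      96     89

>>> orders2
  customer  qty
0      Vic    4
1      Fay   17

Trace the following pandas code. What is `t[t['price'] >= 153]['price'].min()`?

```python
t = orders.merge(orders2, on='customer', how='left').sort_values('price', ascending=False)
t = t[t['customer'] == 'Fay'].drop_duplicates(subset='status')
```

153

merge on 'customer' (how='left') → 6 rows:
     status customer  refund  price  qty
0   shipped      Vic      76     63    4
1      paid      Fay      87    170   17
2  returned      Fay       8    153   17
3      paid      Fay      97    261   17
4  returned      Vic      85    128    4
5   pending      Fay      96     89   17
sort by price descending:
     status customer  refund  price  qty
3      paid      Fay      97    261   17
1      paid      Fay      87    170   17
2  returned      Fay       8    153   17
4  returned      Vic      85    128    4
5   pending      Fay      96     89   17
0   shipped      Vic      76     63    4
filter rows where customer == 'Fay':
     status customer  refund  price  qty
3      paid      Fay      97    261   17
1      paid      Fay      87    170   17
2  returned      Fay       8    153   17
5   pending      Fay      96     89   17
drop duplicate status (keep=first):
     status customer  refund  price  qty
3      paid      Fay      97    261   17
2  returned      Fay       8    153   17
5   pending      Fay      96     89   17
filter rows where price >= 153:
     status customer  refund  price  qty
3      paid      Fay      97    261   17
2  returned      Fay       8    153   17
Hence 153.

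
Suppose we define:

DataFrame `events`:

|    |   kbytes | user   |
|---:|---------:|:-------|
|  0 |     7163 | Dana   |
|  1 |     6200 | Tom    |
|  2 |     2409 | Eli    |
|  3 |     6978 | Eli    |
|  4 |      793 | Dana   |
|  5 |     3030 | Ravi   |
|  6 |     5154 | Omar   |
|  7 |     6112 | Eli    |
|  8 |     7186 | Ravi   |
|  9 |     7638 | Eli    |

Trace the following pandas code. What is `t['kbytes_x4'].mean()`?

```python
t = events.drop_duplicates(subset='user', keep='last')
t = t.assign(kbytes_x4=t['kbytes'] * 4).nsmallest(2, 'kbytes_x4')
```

11894.0

drop duplicate user (keep=last):
   kbytes  user
1    6200   Tom
4     793  Dana
6    5154  Omar
8    7186  Ravi
9    7638   Eli
add column kbytes_x4 = t['kbytes'] * 4:
   kbytes  user  kbytes_x4
1    6200   Tom      24800
4     793  Dana       3172
6    5154  Omar      20616
8    7186  Ravi      28744
9    7638   Eli      30552
take 2 rows with smallest kbytes_x4:
   kbytes  user  kbytes_x4
4     793  Dana       3172
6    5154  Omar      20616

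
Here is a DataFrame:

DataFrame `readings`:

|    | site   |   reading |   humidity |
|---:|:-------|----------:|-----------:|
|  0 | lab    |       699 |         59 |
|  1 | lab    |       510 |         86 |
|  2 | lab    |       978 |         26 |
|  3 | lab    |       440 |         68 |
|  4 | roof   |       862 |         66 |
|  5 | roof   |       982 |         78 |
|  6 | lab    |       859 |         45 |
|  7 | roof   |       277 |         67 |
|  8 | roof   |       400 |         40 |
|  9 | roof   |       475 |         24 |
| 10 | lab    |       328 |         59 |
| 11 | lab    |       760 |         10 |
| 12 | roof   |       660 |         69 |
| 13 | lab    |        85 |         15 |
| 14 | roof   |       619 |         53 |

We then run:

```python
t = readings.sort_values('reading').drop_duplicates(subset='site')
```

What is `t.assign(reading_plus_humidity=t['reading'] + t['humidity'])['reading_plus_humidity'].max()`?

344

sort by reading:
    site  reading  humidity
13   lab       85        15
7   roof      277        67
10   lab      328        59
8   roof      400        40
3    lab      440        68
9   roof      475        24
1    lab      510        86
14  roof      619        53
12  roof      660        69
0    lab      699        59
11   lab      760        10
6    lab      859        45
4   roof      862        66
2    lab      978        26
5   roof      982        78
drop duplicate site (keep=first):
    site  reading  humidity
13   lab       85        15
7   roof      277        67
add column reading_plus_humidity = t['reading'] + t['humidity']:
    site  reading  humidity  reading_plus_humidity
13   lab       85        15                    100
7   roof      277        67                    344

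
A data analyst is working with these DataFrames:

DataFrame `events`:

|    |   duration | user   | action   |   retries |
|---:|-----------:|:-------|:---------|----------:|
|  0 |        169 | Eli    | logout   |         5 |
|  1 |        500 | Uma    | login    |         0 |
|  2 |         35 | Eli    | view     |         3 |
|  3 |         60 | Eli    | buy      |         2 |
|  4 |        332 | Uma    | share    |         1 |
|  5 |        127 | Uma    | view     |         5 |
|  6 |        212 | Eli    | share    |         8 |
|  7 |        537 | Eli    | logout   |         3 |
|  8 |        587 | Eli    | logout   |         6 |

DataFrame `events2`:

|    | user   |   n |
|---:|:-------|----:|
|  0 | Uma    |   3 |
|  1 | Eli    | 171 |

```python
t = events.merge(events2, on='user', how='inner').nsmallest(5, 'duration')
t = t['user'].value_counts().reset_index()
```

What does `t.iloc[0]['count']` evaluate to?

4

merge on 'user' (how='inner') → 9 rows:
   duration user  action  retries    n
0       169  Eli  logout        5  171
1       500  Uma   login        0    3
2        35  Eli    view        3  171
3        60  Eli     buy        2  171
4       332  Uma   share        1    3
5       127  Uma    view        5    3
6       212  Eli   share        8  171
7       537  Eli  logout        3  171
8       587  Eli  logout        6  171
take 5 rows with smallest duration:
   duration user  action  retries    n
2        35  Eli    view        3  171
3        60  Eli     buy        2  171
5       127  Uma    view        5    3
0       169  Eli  logout        5  171
6       212  Eli   share        8  171
value_counts of user:
user
Eli    4
Uma    1
Name: count, dtype: int64
reset_index():
  user  count
0  Eli      4
1  Uma      1
Hence 4.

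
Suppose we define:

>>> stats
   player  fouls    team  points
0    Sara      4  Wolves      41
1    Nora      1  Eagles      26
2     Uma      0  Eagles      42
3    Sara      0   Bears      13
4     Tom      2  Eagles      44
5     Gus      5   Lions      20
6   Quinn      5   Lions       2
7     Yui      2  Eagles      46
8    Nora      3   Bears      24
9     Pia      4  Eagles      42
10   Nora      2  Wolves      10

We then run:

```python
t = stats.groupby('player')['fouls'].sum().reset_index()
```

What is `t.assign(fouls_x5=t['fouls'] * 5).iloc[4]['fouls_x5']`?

group by player, sum of fouls:
player
Gus      5
Nora     6
Pia      4
Quinn    5
Sara     4
Tom      2
Uma      0
Yui      2
Name: fouls, dtype: int64
reset_index():
  player  fouls
0    Gus      5
1   Nora      6
2    Pia      4
3  Quinn      5
4   Sara      4
5    Tom      2
6    Uma      0
7    Yui      2
add column fouls_x5 = t['fouls'] * 5:
  player  fouls  fouls_x5
0    Gus      5        25
1   Nora      6        30
2    Pia      4        20
3  Quinn      5        25
4   Sara      4        20
5    Tom      2        10
6    Uma      0         0
7    Yui      2        10
value at position 4, column 'fouls_x5' → 20

20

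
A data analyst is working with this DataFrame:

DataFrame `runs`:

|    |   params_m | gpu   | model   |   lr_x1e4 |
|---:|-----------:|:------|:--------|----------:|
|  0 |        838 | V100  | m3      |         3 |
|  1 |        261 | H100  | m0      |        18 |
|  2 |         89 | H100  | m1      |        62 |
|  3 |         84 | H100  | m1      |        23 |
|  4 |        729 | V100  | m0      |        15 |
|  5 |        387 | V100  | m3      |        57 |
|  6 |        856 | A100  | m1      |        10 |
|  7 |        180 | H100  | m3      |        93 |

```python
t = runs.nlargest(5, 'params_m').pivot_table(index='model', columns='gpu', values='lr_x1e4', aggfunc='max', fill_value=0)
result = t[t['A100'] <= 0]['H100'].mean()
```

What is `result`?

9.0

take 5 rows with largest params_m:
   params_m   gpu model  lr_x1e4
6       856  A100    m1       10
0       838  V100    m3        3
4       729  V100    m0       15
5       387  V100    m3       57
1       261  H100    m0       18
pivot: rows=model, cols=gpu, max(lr_x1e4):
gpu    A100  H100  V100
model                  
m0        0    18    15
m1       10     0     0
m3        0     0    57
filter rows where A100 <= 0:
gpu    A100  H100  V100
model                  
m0        0    18    15
m3        0     0    57
Hence 9.0.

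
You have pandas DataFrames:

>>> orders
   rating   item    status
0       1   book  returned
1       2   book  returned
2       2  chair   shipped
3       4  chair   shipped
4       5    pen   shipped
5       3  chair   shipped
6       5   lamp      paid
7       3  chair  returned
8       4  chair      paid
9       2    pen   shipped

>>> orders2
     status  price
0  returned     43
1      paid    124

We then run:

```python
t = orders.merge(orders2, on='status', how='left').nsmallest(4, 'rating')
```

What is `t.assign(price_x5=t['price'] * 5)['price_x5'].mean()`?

merge on 'status' (how='left') → 10 rows:
   rating   item    status  price
0       1   book  returned   43.0
1       2   book  returned   43.0
2       2  chair   shipped    NaN
3       4  chair   shipped    NaN
4       5    pen   shipped    NaN
5       3  chair   shipped    NaN
6       5   lamp      paid  124.0
7       3  chair  returned   43.0
8       4  chair      paid  124.0
9       2    pen   shipped    NaN
take 4 rows with smallest rating:
   rating   item    status  price
0       1   book  returned   43.0
1       2   book  returned   43.0
2       2  chair   shipped    NaN
9       2    pen   shipped    NaN
add column price_x5 = t['price'] * 5:
   rating   item    status  price  price_x5
0       1   book  returned   43.0     215.0
1       2   book  returned   43.0     215.0
2       2  chair   shipped    NaN       NaN
9       2    pen   shipped    NaN       NaN
Taking the mean of column 'price_x5' gives 215.0.

215.0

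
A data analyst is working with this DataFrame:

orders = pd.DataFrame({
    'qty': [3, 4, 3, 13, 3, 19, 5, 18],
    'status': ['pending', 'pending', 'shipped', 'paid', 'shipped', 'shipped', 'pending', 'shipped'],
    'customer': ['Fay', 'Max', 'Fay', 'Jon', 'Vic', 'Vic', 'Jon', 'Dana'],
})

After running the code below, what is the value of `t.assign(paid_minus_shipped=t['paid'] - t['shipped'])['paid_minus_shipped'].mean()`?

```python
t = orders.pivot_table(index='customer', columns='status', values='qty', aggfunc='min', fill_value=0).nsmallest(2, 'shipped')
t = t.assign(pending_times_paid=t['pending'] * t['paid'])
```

6.5

pivot: rows=customer, cols=status, min(qty):
status    paid  pending  shipped
customer                        
Dana         0        0       18
Fay          0        3        3
Jon         13        5        0
Max          0        4        0
Vic          0        0        3
take 2 rows with smallest shipped:
status    paid  pending  shipped
customer                        
Jon         13        5        0
Max          0        4        0
add column pending_times_paid = t['pending'] * t['paid']:
status    paid  pending  shipped  pending_times_paid
customer                                            
Jon         13        5        0                  65
Max          0        4        0                   0
add column paid_minus_shipped = t['paid'] - t['shipped']:
status    paid  pending  shipped  pending_times_paid  paid_minus_shipped
customer                                                                
Jon         13        5        0                  65                  13
Max          0        4        0                   0                   0
Then the mean of column 'paid_minus_shipped': 6.5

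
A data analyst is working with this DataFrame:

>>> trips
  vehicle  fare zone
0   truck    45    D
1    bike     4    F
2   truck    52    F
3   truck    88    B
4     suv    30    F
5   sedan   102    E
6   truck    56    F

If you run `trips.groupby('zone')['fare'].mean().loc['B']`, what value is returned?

88.0

group by zone, mean of fare:
zone
B     88.0
D     45.0
E    102.0
F     35.5
Name: fare, dtype: float64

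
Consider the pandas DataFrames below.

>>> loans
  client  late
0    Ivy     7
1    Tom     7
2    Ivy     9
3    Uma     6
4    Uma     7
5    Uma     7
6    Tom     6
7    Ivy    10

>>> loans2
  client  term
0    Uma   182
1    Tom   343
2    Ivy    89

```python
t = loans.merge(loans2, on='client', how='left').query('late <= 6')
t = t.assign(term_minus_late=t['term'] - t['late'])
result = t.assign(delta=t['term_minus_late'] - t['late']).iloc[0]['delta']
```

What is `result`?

170

merge on 'client' (how='left') → 8 rows:
  client  late  term
0    Ivy     7    89
1    Tom     7   343
2    Ivy     9    89
3    Uma     6   182
4    Uma     7   182
5    Uma     7   182
6    Tom     6   343
7    Ivy    10    89
filter rows where late <= 6:
  client  late  term
3    Uma     6   182
6    Tom     6   343
add column term_minus_late = t['term'] - t['late']:
  client  late  term  term_minus_late
3    Uma     6   182              176
6    Tom     6   343              337
add column delta = t['term_minus_late'] - t['late']:
  client  late  term  term_minus_late  delta
3    Uma     6   182              176    170
6    Tom     6   343              337    331
Finally, value at position 0, column 'delta' = 170.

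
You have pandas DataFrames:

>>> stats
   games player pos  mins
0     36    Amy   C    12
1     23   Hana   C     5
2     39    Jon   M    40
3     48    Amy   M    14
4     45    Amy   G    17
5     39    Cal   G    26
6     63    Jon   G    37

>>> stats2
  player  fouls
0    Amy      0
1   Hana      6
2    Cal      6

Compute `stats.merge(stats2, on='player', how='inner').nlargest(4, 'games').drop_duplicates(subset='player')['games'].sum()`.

87

merge on 'player' (how='inner') → 5 rows:
   games player pos  mins  fouls
0     36    Amy   C    12      0
1     23   Hana   C     5      6
2     48    Amy   M    14      0
3     45    Amy   G    17      0
4     39    Cal   G    26      6
take 4 rows with largest games:
   games player pos  mins  fouls
2     48    Amy   M    14      0
3     45    Amy   G    17      0
4     39    Cal   G    26      6
0     36    Amy   C    12      0
drop duplicate player (keep=first):
   games player pos  mins  fouls
2     48    Amy   M    14      0
4     39    Cal   G    26      6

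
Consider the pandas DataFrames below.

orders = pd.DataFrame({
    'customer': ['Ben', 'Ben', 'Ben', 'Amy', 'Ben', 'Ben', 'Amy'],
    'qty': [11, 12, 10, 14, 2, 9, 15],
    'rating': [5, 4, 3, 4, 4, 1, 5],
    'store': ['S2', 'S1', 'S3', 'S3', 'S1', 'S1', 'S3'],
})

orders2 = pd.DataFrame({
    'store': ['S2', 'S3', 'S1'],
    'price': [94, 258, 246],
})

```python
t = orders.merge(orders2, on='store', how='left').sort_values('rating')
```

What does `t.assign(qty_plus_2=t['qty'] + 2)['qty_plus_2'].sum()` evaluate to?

87

merge on 'store' (how='left') → 7 rows:
  customer  qty  rating store  price
0      Ben   11       5    S2     94
1      Ben   12       4    S1    246
2      Ben   10       3    S3    258
3      Amy   14       4    S3    258
4      Ben    2       4    S1    246
5      Ben    9       1    S1    246
6      Amy   15       5    S3    258
sort by rating:
  customer  qty  rating store  price
5      Ben    9       1    S1    246
2      Ben   10       3    S3    258
1      Ben   12       4    S1    246
3      Amy   14       4    S3    258
4      Ben    2       4    S1    246
0      Ben   11       5    S2     94
6      Amy   15       5    S3    258
add column qty_plus_2 = t['qty'] + 2:
  customer  qty  rating store  price  qty_plus_2
5      Ben    9       1    S1    246          11
2      Ben   10       3    S3    258          12
1      Ben   12       4    S1    246          14
3      Amy   14       4    S3    258          16
4      Ben    2       4    S1    246           4
0      Ben   11       5    S2     94          13
6      Amy   15       5    S3    258          17
Finally, sum of column 'qty_plus_2' = 87.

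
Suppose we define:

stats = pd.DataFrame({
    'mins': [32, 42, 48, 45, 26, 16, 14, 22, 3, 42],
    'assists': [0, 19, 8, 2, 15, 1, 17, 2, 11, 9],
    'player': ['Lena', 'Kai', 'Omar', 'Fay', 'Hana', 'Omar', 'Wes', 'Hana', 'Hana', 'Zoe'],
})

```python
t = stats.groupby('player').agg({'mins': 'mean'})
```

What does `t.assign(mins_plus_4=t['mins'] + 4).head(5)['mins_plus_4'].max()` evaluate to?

group by player, mean of mins:
        mins
player      
Fay     45.0
Hana    17.0
Kai     42.0
Lena    32.0
Omar    32.0
Wes     14.0
Zoe     42.0
add column mins_plus_4 = t['mins'] + 4:
        mins  mins_plus_4
player                   
Fay     45.0         49.0
Hana    17.0         21.0
Kai     42.0         46.0
Lena    32.0         36.0
Omar    32.0         36.0
Wes     14.0         18.0
Zoe     42.0         46.0
take first 5 rows:
        mins  mins_plus_4
player                   
Fay     45.0         49.0
Hana    17.0         21.0
Kai     42.0         46.0
Lena    32.0         36.0
Omar    32.0         36.0

49.0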